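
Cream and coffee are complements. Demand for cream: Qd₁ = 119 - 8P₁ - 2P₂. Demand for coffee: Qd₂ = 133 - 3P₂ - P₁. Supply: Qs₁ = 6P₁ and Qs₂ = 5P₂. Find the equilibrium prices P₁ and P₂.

P₁ = 343/55, P₂ = 1743/110

Market 1: 119 - 8P₁ - 2P₂ = 6P₁ → 14P₁ + 2P₂ = 119.
Market 2: 8P₂ + P₁ = 133.
Eliminating P₂: 8×(1) − 2×(2) gives 110P₁ = 686, so P₁ = 343/55.
Back-substitute into (2): P₂ = (133 − 1×343/55) / 8 = 1743/110.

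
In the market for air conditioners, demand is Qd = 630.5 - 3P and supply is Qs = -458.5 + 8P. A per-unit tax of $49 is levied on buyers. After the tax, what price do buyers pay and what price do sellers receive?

Pre-tax equilibrium: P* = 99, Q* = 333.5.
Tax on buyers shifts demand to Qd = 630.5 − 3(P + 49) = 483.5 - 3P.
483.5 - 3P = -458.5 + 8P gives seller price Ps = 942/11; buyers pay Pb = 942/11 + 49 = 1481/11.
New quantity: Q = 630.5 − 3(1481/11) = 4985/22.

Buyers pay 1481/11, sellers receive 942/11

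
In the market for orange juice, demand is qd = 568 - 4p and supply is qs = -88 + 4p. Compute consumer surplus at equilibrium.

Consumer surplus = 7200

Equilibrium: 568 - 4p = -88 + 4p gives p* = 82, q* = 240.
Demand choke price (qd = 0): p = 142.
CS = ½(142 − 82)(240) = 7200.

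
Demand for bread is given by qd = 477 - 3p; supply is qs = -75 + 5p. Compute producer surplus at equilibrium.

Equilibrium: 477 - 3p = -75 + 5p gives p* = 69, q* = 270.
Supply starts at p = 15 (where qs = 0).
PS = ½(69 − 15)(270) = 7290.

Producer surplus = 7290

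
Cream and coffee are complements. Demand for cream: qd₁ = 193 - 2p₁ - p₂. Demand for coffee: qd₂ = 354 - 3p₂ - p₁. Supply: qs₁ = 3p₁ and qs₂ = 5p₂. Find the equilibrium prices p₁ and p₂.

p₁ = 1190/39, p₂ = 1577/39

Market 1: 193 - 2p₁ - p₂ = 3p₁ → 5p₁ + p₂ = 193.
Market 2: 8p₂ + p₁ = 354.
Eliminating p₂: 8×(1) − 1×(2) gives 39p₁ = 1190, so p₁ = 1190/39.
Back-substitute into (2): p₂ = (354 − 1×1190/39) / 8 = 1577/39.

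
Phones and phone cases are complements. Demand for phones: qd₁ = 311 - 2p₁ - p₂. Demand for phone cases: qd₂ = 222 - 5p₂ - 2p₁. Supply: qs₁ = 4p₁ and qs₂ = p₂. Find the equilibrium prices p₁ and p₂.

p₁ = 822/17, p₂ = 355/17

Market 1: 311 - 2p₁ - p₂ = 4p₁ → 6p₁ + p₂ = 311.
Market 2: 6p₂ + 2p₁ = 222.
Eliminating p₂: 6×(1) − 1×(2) gives 34p₁ = 1644, so p₁ = 822/17.
Back-substitute into (2): p₂ = (222 − 2×822/17) / 6 = 355/17.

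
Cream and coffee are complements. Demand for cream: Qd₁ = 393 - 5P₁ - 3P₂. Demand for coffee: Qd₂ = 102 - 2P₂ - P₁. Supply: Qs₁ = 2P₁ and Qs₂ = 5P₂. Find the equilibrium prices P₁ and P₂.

Market 1: 393 - 5P₁ - 3P₂ = 2P₁ → 7P₁ + 3P₂ = 393.
Market 2: 7P₂ + P₁ = 102.
Eliminating P₂: 7×(1) − 3×(2) gives 46P₁ = 2445, so P₁ = 2445/46.
Back-substitute into (2): P₂ = (102 − 1×2445/46) / 7 = 321/46.

P₁ = 2445/46, P₂ = 321/46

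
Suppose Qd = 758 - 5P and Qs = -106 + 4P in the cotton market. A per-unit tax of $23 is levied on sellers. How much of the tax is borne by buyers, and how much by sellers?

Pre-tax equilibrium: P* = 96, Q* = 278.
Tax on sellers shifts supply to Qs = -106 + 4(P − 23) = -198 + 4P.
758 - 5P = -198 + 4P gives buyer price Pb = 956/9; sellers receive Ps = 956/9 − 23 = 749/9.
New quantity: Q = 758 − 5(956/9) = 2042/9.
Buyer burden = 956/9 − 96 = 92/9; seller burden = 96 − 749/9 = 115/9.

Buyers bear 92/9, sellers bear 115/9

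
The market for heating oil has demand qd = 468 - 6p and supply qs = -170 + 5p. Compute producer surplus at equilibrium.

Producer surplus = 1440

Equilibrium: 468 - 6p = -170 + 5p gives p* = 58, q* = 120.
Supply starts at p = 34 (where qs = 0).
PS = ½(58 − 34)(120) = 1440.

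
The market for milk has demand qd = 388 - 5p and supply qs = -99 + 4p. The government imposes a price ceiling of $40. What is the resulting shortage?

Shortage = 127

Equilibrium price would be p* = 487/9, so the ceiling at 40 binds.
At p = 40: qd = 388 − 5(40) = 188, qs = -99 + 4(40) = 61.
Shortage = 188 − 61 = 127.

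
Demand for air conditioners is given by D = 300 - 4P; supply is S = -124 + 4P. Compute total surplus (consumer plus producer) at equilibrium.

Total surplus = 1936

Equilibrium: 300 - 4P = -124 + 4P gives P* = 53, Q* = 88.
Demand choke price: P = 75; supply starts at P = 31.
CS = ½(75 − 53)(88) = 968; PS = ½(53 − 31)(88) = 968.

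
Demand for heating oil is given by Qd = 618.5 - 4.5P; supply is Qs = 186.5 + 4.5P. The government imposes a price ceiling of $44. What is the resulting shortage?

Equilibrium price would be P* = 48, so the ceiling at 44 binds.
At P = 44: Qd = 618.5 − 4.5(44) = 420.5, Qs = 186.5 + 4.5(44) = 384.5.
Shortage = 420.5 − 384.5 = 36.

Shortage = 36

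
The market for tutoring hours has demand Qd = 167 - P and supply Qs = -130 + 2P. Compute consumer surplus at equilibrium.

Equilibrium: 167 - P = -130 + 2P gives P* = 99, Q* = 68.
Demand choke price (Qd = 0): P = 167.
CS = ½(167 − 99)(68) = 2312.

Consumer surplus = 2312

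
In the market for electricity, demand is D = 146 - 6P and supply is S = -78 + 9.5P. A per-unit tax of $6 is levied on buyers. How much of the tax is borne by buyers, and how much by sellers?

Pre-tax equilibrium: P* = 448/31, Q* = 1838/31.
Tax on buyers shifts demand to D = 146 − 6(P + 6) = 110 - 6P.
110 - 6P = -78 + 9.5P gives seller price Ps = 376/31; buyers pay Pb = 376/31 + 6 = 562/31.
New quantity: Q = 146 − 6(562/31) = 1154/31.
Buyer burden = 562/31 − 448/31 = 114/31; seller burden = 448/31 − 376/31 = 72/31.

Buyers bear 114/31, sellers bear 72/31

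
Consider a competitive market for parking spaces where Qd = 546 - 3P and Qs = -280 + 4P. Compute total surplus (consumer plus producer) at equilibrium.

Equilibrium: 546 - 3P = -280 + 4P gives P* = 118, Q* = 192.
Demand choke price: P = 182; supply starts at P = 70.
CS = ½(182 − 118)(192) = 6144; PS = ½(118 − 70)(192) = 4608.

Total surplus = 10752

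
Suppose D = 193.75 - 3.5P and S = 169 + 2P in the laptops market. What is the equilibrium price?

Set D = S: 193.75 - 3.5P = 169 + 2P.
24.75 = 5.5P, so P* = 4.5.
Q* = 193.75 − 3.5(4.5) = 178.

P* = 4.5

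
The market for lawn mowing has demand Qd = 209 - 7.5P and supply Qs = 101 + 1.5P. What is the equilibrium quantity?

Set Qd = Qs: 209 - 7.5P = 101 + 1.5P.
108 = 9P, so P* = 12.
Q* = 209 − 7.5(12) = 119.

Q* = 119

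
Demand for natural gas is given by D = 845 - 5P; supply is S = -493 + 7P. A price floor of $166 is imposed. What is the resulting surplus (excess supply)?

Surplus = 654

Equilibrium price would be P* = 111.5, so the floor at 166 binds.
At P = 166: D = 15, S = 669.
Surplus = 669 − 15 = 654.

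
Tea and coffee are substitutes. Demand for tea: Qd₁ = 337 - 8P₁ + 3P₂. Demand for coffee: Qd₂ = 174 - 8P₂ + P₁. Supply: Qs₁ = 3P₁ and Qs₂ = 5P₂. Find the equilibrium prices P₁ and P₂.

P₁ = 4903/140, P₂ = 2251/140

Market 1: 337 - 8P₁ + 3P₂ = 3P₁ → 11P₁ - 3P₂ = 337.
Market 2: 13P₂ - P₁ = 174.
Eliminating P₂: 13×(1) + 3×(2) gives 140P₁ = 4903, so P₁ = 4903/140.
Back-substitute into (2): P₂ = (174 + 1×4903/140) / 13 = 2251/140.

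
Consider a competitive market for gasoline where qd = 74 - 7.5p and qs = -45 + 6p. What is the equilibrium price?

p* = 238/27

Set qd = qs: 74 - 7.5p = -45 + 6p.
119 = 13.5p, so p* = 238/27.
q* = 74 − 7.5(238/27) = 71/9.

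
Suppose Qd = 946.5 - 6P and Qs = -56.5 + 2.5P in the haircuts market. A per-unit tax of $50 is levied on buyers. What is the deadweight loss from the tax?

Pre-tax equilibrium: P* = 118, Q* = 238.5.
Tax on buyers shifts demand to Qd = 946.5 − 6(P + 50) = 646.5 - 6P.
646.5 - 6P = -56.5 + 2.5P gives seller price Ps = 1406/17; buyers pay Pb = 1406/17 + 50 = 2256/17.
New quantity: Q = 946.5 − 6(2256/17) = 5109/34.
DWL = ½ × 50 × (238.5 − 5109/34) = 37500/17.

Deadweight loss = 37500/17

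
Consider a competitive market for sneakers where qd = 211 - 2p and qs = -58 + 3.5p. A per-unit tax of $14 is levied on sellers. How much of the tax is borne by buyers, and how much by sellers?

Buyers bear 98/11, sellers bear 56/11

Pre-tax equilibrium: p* = 538/11, q* = 1245/11.
Tax on sellers shifts supply to qs = -58 + 3.5(p − 14) = -107 + 3.5p.
211 - 2p = -107 + 3.5p gives buyer price pb = 636/11; sellers receive ps = 636/11 − 14 = 482/11.
New quantity: q = 211 − 2(636/11) = 1049/11.
Buyer burden = 636/11 − 538/11 = 98/11; seller burden = 538/11 − 482/11 = 56/11.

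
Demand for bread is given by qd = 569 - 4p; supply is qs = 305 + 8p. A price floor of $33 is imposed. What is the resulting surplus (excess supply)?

Equilibrium price would be p* = 22, so the floor at 33 binds.
At p = 33: qd = 437, qs = 569.
Surplus = 569 − 437 = 132.

Surplus = 132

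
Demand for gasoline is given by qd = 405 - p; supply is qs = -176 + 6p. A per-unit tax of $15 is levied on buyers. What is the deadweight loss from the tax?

Pre-tax equilibrium: p* = 83, q* = 322.
Tax on buyers shifts demand to qd = 405 − 1(p + 15) = 390 - p.
390 - p = -176 + 6p gives seller price ps = 566/7; buyers pay pb = 566/7 + 15 = 671/7.
New quantity: q = 405 − 1(671/7) = 2164/7.
DWL = ½ × 15 × (322 − 2164/7) = 675/7.

Deadweight loss = 675/7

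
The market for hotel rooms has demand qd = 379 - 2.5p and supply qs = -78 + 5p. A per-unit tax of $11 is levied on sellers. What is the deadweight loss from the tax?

Pre-tax equilibrium: p* = 914/15, q* = 680/3.
Tax on sellers shifts supply to qs = -78 + 5(p − 11) = -133 + 5p.
379 - 2.5p = -133 + 5p gives buyer price pb = 1024/15; sellers receive ps = 1024/15 − 11 = 859/15.
New quantity: q = 379 − 2.5(1024/15) = 625/3.
DWL = ½ × 11 × (680/3 − 625/3) = 605/6.

Deadweight loss = 605/6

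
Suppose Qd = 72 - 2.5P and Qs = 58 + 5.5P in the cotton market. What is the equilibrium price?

P* = 1.75

Set Qd = Qs: 72 - 2.5P = 58 + 5.5P.
14 = 8P, so P* = 1.75.
Q* = 72 − 2.5(1.75) = 67.625.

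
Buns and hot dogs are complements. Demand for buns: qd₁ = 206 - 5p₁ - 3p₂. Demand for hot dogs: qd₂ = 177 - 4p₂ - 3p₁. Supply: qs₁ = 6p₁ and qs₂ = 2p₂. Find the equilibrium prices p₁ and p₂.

p₁ = 235/19, p₂ = 443/19

Market 1: 206 - 5p₁ - 3p₂ = 6p₁ → 11p₁ + 3p₂ = 206.
Market 2: 6p₂ + 3p₁ = 177.
Eliminating p₂: 6×(1) − 3×(2) gives 57p₁ = 705, so p₁ = 235/19.
Back-substitute into (2): p₂ = (177 − 3×235/19) / 6 = 443/19.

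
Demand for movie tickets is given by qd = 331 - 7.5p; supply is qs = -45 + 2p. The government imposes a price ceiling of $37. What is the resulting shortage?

Equilibrium price would be p* = 752/19, so the ceiling at 37 binds.
At p = 37: qd = 331 − 7.5(37) = 53.5, qs = -45 + 2(37) = 29.
Shortage = 53.5 − 29 = 24.5.

Shortage = 24.5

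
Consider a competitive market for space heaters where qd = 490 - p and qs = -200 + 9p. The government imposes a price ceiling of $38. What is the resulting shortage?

Equilibrium price would be p* = 69, so the ceiling at 38 binds.
At p = 38: qd = 490 − 1(38) = 452, qs = -200 + 9(38) = 142.
Shortage = 452 − 142 = 310.

Shortage = 310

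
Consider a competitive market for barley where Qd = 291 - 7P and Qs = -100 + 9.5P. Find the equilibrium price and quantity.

P* = 782/33, Q* = 4129/33

Set Qd = Qs: 291 - 7P = -100 + 9.5P.
391 = 16.5P, so P* = 782/33.
Q* = 291 − 7(782/33) = 4129/33.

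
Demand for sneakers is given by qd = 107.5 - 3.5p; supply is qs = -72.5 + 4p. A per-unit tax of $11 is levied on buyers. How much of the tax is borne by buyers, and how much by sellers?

Pre-tax equilibrium: p* = 24, q* = 23.5.
Tax on buyers shifts demand to qd = 107.5 − 3.5(p + 11) = 69 - 3.5p.
69 - 3.5p = -72.5 + 4p gives seller price ps = 283/15; buyers pay pb = 283/15 + 11 = 448/15.
New quantity: q = 107.5 − 3.5(448/15) = 89/30.
Buyer burden = 448/15 − 24 = 88/15; seller burden = 24 − 283/15 = 77/15.

Buyers bear 88/15, sellers bear 77/15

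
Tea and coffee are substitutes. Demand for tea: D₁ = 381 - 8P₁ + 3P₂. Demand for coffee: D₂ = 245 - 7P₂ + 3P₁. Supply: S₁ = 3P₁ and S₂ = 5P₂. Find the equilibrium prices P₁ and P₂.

P₁ = 1769/41, P₂ = 3838/123

Market 1: 381 - 8P₁ + 3P₂ = 3P₁ → 11P₁ - 3P₂ = 381.
Market 2: 12P₂ - 3P₁ = 245.
Eliminating P₂: 12×(1) + 3×(2) gives 123P₁ = 5307, so P₁ = 1769/41.
Back-substitute into (2): P₂ = (245 + 3×1769/41) / 12 = 3838/123.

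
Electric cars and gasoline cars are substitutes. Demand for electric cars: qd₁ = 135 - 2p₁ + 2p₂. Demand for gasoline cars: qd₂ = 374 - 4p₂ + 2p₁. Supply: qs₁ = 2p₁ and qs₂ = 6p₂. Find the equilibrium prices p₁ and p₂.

Market 1: 135 - 2p₁ + 2p₂ = 2p₁ → 4p₁ - 2p₂ = 135.
Market 2: 10p₂ - 2p₁ = 374.
Eliminating p₂: 10×(1) + 2×(2) gives 36p₁ = 2098, so p₁ = 1049/18.
Back-substitute into (2): p₂ = (374 + 2×1049/18) / 10 = 883/18.

p₁ = 1049/18, p₂ = 883/18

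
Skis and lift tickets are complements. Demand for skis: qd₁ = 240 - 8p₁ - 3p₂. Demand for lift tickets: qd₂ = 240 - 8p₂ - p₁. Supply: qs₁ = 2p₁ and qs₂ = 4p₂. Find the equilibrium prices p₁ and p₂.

Market 1: 240 - 8p₁ - 3p₂ = 2p₁ → 10p₁ + 3p₂ = 240.
Market 2: 12p₂ + p₁ = 240.
Eliminating p₂: 12×(1) − 3×(2) gives 117p₁ = 2160, so p₁ = 240/13.
Back-substitute into (2): p₂ = (240 − 1×240/13) / 12 = 240/13.

p₁ = 240/13, p₂ = 240/13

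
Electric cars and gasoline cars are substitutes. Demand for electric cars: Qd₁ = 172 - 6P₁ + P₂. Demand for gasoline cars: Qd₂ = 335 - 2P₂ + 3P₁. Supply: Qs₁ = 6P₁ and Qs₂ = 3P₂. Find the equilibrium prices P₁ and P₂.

P₁ = 1195/57, P₂ = 1512/19

Market 1: 172 - 6P₁ + P₂ = 6P₁ → 12P₁ - P₂ = 172.
Market 2: 5P₂ - 3P₁ = 335.
Eliminating P₂: 5×(1) + 1×(2) gives 57P₁ = 1195, so P₁ = 1195/57.
Back-substitute into (2): P₂ = (335 + 3×1195/57) / 5 = 1512/19.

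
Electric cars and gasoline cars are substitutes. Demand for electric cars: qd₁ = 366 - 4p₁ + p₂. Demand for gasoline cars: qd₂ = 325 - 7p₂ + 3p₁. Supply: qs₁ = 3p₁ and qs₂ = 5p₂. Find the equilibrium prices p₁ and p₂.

Market 1: 366 - 4p₁ + p₂ = 3p₁ → 7p₁ - p₂ = 366.
Market 2: 12p₂ - 3p₁ = 325.
Eliminating p₂: 12×(1) + 1×(2) gives 81p₁ = 4717, so p₁ = 4717/81.
Back-substitute into (2): p₂ = (325 + 3×4717/81) / 12 = 3373/81.

p₁ = 4717/81, p₂ = 3373/81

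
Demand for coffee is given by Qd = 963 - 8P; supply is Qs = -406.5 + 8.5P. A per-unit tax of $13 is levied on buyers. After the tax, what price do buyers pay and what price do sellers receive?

Buyers pay 2960/33, sellers receive 2531/33

Pre-tax equilibrium: P* = 83, Q* = 299.
Tax on buyers shifts demand to Qd = 963 − 8(P + 13) = 859 - 8P.
859 - 8P = -406.5 + 8.5P gives seller price Ps = 2531/33; buyers pay Pb = 2531/33 + 13 = 2960/33.
New quantity: Q = 963 − 8(2960/33) = 8099/33.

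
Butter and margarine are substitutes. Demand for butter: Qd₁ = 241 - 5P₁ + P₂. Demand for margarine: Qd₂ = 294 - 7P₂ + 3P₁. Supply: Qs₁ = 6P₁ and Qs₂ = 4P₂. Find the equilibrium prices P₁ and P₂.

P₁ = 2945/118, P₂ = 3957/118

Market 1: 241 - 5P₁ + P₂ = 6P₁ → 11P₁ - P₂ = 241.
Market 2: 11P₂ - 3P₁ = 294.
Eliminating P₂: 11×(1) + 1×(2) gives 118P₁ = 2945, so P₁ = 2945/118.
Back-substitute into (2): P₂ = (294 + 3×2945/118) / 11 = 3957/118.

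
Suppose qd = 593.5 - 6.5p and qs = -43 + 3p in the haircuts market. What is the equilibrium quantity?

q* = 158

Set qd = qs: 593.5 - 6.5p = -43 + 3p.
636.5 = 9.5p, so p* = 67.
q* = 593.5 − 6.5(67) = 158.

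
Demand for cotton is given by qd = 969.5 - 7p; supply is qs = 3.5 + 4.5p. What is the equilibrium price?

p* = 84

Set qd = qs: 969.5 - 7p = 3.5 + 4.5p.
966 = 11.5p, so p* = 84.
q* = 969.5 − 7(84) = 381.5.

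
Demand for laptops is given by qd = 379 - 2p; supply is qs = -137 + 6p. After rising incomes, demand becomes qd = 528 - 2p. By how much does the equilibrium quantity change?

Original equilibrium: p* = 64.5, q* = 250.
New equilibrium: 528 - 2p = -137 + 6p, so 665 = 8p and p' = 83.125; q' = 528 − 2(83.125) = 361.75.
Change in quantity: 361.75 − 250 = 111.75.

Δq = 111.75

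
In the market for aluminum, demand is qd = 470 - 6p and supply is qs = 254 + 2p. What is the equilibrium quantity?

Set qd = qs: 470 - 6p = 254 + 2p.
216 = 8p, so p* = 27.
q* = 470 − 6(27) = 308.

q* = 308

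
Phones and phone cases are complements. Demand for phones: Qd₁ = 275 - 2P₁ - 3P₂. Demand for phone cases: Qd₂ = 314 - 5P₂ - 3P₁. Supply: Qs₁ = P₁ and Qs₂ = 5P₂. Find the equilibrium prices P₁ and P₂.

Market 1: 275 - 2P₁ - 3P₂ = P₁ → 3P₁ + 3P₂ = 275.
Market 2: 10P₂ + 3P₁ = 314.
Eliminating P₂: 10×(1) − 3×(2) gives 21P₁ = 1808, so P₁ = 1808/21.
Back-substitute into (2): P₂ = (314 − 3×1808/21) / 10 = 39/7.

P₁ = 1808/21, P₂ = 39/7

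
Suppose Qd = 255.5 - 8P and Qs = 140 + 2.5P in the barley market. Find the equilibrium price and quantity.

Set Qd = Qs: 255.5 - 8P = 140 + 2.5P.
115.5 = 10.5P, so P* = 11.
Q* = 255.5 − 8(11) = 167.5.

P* = 11, Q* = 167.5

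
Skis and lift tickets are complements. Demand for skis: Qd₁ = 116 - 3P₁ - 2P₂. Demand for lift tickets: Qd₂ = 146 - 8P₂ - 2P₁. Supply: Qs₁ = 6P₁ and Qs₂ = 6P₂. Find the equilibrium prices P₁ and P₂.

P₁ = 666/61, P₂ = 541/61

Market 1: 116 - 3P₁ - 2P₂ = 6P₁ → 9P₁ + 2P₂ = 116.
Market 2: 14P₂ + 2P₁ = 146.
Eliminating P₂: 14×(1) − 2×(2) gives 122P₁ = 1332, so P₁ = 666/61.
Back-substitute into (2): P₂ = (146 − 2×666/61) / 14 = 541/61.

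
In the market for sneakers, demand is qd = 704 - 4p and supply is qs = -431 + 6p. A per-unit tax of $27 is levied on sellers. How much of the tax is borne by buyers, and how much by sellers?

Pre-tax equilibrium: p* = 113.5, q* = 250.
Tax on sellers shifts supply to qs = -431 + 6(p − 27) = -593 + 6p.
704 - 4p = -593 + 6p gives buyer price pb = 129.7; sellers receive ps = 129.7 − 27 = 102.7.
New quantity: q = 704 − 4(129.7) = 185.2.
Buyer burden = 129.7 − 113.5 = 16.2; seller burden = 113.5 − 102.7 = 10.8.

Buyers bear $16.2, sellers bear $10.8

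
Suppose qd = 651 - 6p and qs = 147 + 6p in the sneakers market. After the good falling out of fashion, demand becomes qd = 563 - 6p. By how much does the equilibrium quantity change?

Original equilibrium: p* = 42, q* = 399.
New equilibrium: 563 - 6p = 147 + 6p, so 416 = 12p and p' = 104/3; q' = 563 − 6(104/3) = 355.
Change in quantity: 355 − 399 = -44.

Δq = -44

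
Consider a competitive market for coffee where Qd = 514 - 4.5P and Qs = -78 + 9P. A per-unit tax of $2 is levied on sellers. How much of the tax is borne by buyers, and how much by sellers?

Pre-tax equilibrium: P* = 1184/27, Q* = 950/3.
Tax on sellers shifts supply to Qs = -78 + 9(P − 2) = -96 + 9P.
514 - 4.5P = -96 + 9P gives buyer price Pb = 1220/27; sellers receive Ps = 1220/27 − 2 = 1166/27.
New quantity: Q = 514 − 4.5(1220/27) = 932/3.
Buyer burden = 1220/27 − 1184/27 = 4/3; seller burden = 1184/27 − 1166/27 = 2/3.

Buyers bear 4/3, sellers bear 2/3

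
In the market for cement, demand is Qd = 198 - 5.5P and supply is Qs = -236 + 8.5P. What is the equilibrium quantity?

Q* = 27.5

Set Qd = Qs: 198 - 5.5P = -236 + 8.5P.
434 = 14P, so P* = 31.
Q* = 198 − 5.5(31) = 27.5.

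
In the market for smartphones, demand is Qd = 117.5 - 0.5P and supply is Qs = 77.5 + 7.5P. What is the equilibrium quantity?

Set Qd = Qs: 117.5 - 0.5P = 77.5 + 7.5P.
40 = 8P, so P* = 5.
Q* = 117.5 − 0.5(5) = 115.

Q* = 115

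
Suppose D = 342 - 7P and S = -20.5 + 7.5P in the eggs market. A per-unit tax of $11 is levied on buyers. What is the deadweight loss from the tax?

Deadweight loss = 12705/58

Pre-tax equilibrium: P* = 25, Q* = 167.
Tax on buyers shifts demand to D = 342 − 7(P + 11) = 265 - 7P.
265 - 7P = -20.5 + 7.5P gives seller price Ps = 571/29; buyers pay Pb = 571/29 + 11 = 890/29.
New quantity: Q = 342 − 7(890/29) = 3688/29.
DWL = ½ × 11 × (167 − 3688/29) = 12705/58.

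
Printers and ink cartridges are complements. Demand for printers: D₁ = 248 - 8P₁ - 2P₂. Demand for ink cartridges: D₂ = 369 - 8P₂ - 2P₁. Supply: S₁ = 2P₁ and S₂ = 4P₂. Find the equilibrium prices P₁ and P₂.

Market 1: 248 - 8P₁ - 2P₂ = 2P₁ → 10P₁ + 2P₂ = 248.
Market 2: 12P₂ + 2P₁ = 369.
Eliminating P₂: 12×(1) − 2×(2) gives 116P₁ = 2238, so P₁ = 1119/58.
Back-substitute into (2): P₂ = (369 − 2×1119/58) / 12 = 1597/58.

P₁ = 1119/58, P₂ = 1597/58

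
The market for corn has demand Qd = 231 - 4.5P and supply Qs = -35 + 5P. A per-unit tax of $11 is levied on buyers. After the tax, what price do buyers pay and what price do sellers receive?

Pre-tax equilibrium: P* = 28, Q* = 105.
Tax on buyers shifts demand to Qd = 231 − 4.5(P + 11) = 181.5 - 4.5P.
181.5 - 4.5P = -35 + 5P gives seller price Ps = 433/19; buyers pay Pb = 433/19 + 11 = 642/19.
New quantity: Q = 231 − 4.5(642/19) = 1500/19.

Buyers pay 642/19, sellers receive 433/19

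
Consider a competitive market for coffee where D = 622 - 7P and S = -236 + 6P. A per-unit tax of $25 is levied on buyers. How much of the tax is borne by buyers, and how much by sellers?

Buyers bear 150/13, sellers bear 175/13

Pre-tax equilibrium: P* = 66, Q* = 160.
Tax on buyers shifts demand to D = 622 − 7(P + 25) = 447 - 7P.
447 - 7P = -236 + 6P gives seller price Ps = 683/13; buyers pay Pb = 683/13 + 25 = 1008/13.
New quantity: Q = 622 − 7(1008/13) = 1030/13.
Buyer burden = 1008/13 − 66 = 150/13; seller burden = 66 − 683/13 = 175/13.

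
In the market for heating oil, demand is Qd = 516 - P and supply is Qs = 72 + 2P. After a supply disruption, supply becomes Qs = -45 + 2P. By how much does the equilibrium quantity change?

Original equilibrium: P* = 148, Q* = 368.
New equilibrium: 516 - P = -45 + 2P, so 561 = 3P and P' = 187; Q' = 516 − 1(187) = 329.
Change in quantity: 329 − 368 = -39.

ΔQ = -39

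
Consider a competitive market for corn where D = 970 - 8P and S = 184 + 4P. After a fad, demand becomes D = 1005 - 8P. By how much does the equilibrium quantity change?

ΔQ = 35/3

Original equilibrium: P* = 65.5, Q* = 446.
New equilibrium: 1005 - 8P = 184 + 4P, so 821 = 12P and P' = 821/12; Q' = 1005 − 8(821/12) = 1373/3.
Change in quantity: 1373/3 − 446 = 35/3.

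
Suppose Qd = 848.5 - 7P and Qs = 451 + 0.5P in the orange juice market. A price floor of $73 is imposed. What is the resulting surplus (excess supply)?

Equilibrium price would be P* = 53, so the floor at 73 binds.
At P = 73: Qd = 337.5, Qs = 487.5.
Surplus = 487.5 − 337.5 = 150.

Surplus = 150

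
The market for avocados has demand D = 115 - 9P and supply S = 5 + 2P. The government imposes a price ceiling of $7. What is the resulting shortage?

Equilibrium price would be P* = 10, so the ceiling at 7 binds.
At P = 7: D = 115 − 9(7) = 52, S = 5 + 2(7) = 19.
Shortage = 52 − 19 = 33.

Shortage = 33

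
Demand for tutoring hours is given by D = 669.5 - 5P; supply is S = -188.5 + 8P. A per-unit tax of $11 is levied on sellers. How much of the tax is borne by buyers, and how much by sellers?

Buyers bear 88/13, sellers bear 55/13

Pre-tax equilibrium: P* = 66, Q* = 339.5.
Tax on sellers shifts supply to S = -188.5 + 8(P − 11) = -276.5 + 8P.
669.5 - 5P = -276.5 + 8P gives buyer price Pb = 946/13; sellers receive Ps = 946/13 − 11 = 803/13.
New quantity: Q = 669.5 − 5(946/13) = 7947/26.
Buyer burden = 946/13 − 66 = 88/13; seller burden = 66 − 803/13 = 55/13.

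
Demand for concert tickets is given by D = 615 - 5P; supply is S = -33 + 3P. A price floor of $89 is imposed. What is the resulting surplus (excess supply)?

Equilibrium price would be P* = 81, so the floor at 89 binds.
At P = 89: D = 170, S = 234.
Surplus = 234 − 170 = 64.

Surplus = 64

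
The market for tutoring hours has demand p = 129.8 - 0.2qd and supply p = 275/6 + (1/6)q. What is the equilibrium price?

Set the two price expressions equal: 129.8 - 0.2q = 275/6 + (1/6)q.
2519/30 = (11/30)q, so q* = 229.
p* = 129.8 − (0.2)(229) = 84.

p* = 84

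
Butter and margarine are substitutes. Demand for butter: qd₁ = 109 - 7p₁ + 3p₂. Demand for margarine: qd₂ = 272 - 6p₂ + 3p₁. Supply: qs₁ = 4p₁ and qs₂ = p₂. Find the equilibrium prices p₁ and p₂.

p₁ = 1579/68, p₂ = 3319/68

Market 1: 109 - 7p₁ + 3p₂ = 4p₁ → 11p₁ - 3p₂ = 109.
Market 2: 7p₂ - 3p₁ = 272.
Eliminating p₂: 7×(1) + 3×(2) gives 68p₁ = 1579, so p₁ = 1579/68.
Back-substitute into (2): p₂ = (272 + 3×1579/68) / 7 = 3319/68.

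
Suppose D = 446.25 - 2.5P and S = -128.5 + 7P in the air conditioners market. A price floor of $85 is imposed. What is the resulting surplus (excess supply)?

Equilibrium price would be P* = 60.5, so the floor at 85 binds.
At P = 85: D = 233.75, S = 466.5.
Surplus = 466.5 − 233.75 = 232.75.

Surplus = 232.75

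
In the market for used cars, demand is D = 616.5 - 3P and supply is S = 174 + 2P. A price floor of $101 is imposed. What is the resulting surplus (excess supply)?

Equilibrium price would be P* = 88.5, so the floor at 101 binds.
At P = 101: D = 313.5, S = 376.
Surplus = 376 − 313.5 = 62.5.

Surplus = 62.5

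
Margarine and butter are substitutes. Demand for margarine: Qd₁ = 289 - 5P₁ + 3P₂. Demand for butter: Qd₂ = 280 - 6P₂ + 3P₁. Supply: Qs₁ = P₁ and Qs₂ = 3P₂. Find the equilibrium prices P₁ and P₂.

P₁ = 1147/15, P₂ = 56.6

Market 1: 289 - 5P₁ + 3P₂ = P₁ → 6P₁ - 3P₂ = 289.
Market 2: 9P₂ - 3P₁ = 280.
Eliminating P₂: 9×(1) + 3×(2) gives 45P₁ = 3441, so P₁ = 1147/15.
Back-substitute into (2): P₂ = (280 + 3×1147/15) / 9 = 56.6.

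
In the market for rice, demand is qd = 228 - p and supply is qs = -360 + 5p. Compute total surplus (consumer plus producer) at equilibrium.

Equilibrium: 228 - p = -360 + 5p gives p* = 98, q* = 130.
Demand choke price: p = 228; supply starts at p = 72.
CS = ½(228 − 98)(130) = 8450; PS = ½(98 − 72)(130) = 1690.

Total surplus = 10140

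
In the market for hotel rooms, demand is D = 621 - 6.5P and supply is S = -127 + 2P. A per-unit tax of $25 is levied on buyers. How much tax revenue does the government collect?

Tax revenue = 4575/17

Pre-tax equilibrium: P* = 88, Q* = 49.
Tax on buyers shifts demand to D = 621 − 6.5(P + 25) = 458.5 - 6.5P.
458.5 - 6.5P = -127 + 2P gives seller price Ps = 1171/17; buyers pay Pb = 1171/17 + 25 = 1596/17.
New quantity: Q = 621 − 6.5(1596/17) = 183/17.
Revenue = 25 × 183/17 = 4575/17.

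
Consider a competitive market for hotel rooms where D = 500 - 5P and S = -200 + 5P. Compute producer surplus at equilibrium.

Equilibrium: 500 - 5P = -200 + 5P gives P* = 70, Q* = 150.
Supply starts at P = 40 (where S = 0).
PS = ½(70 − 40)(150) = 2250.

Producer surplus = 2250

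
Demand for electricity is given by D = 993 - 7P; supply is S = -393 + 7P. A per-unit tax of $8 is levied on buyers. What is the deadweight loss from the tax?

Pre-tax equilibrium: P* = 99, Q* = 300.
Tax on buyers shifts demand to D = 993 − 7(P + 8) = 937 - 7P.
937 - 7P = -393 + 7P gives seller price Ps = 95; buyers pay Pb = 95 + 8 = 103.
New quantity: Q = 993 − 7(103) = 272.
DWL = ½ × 8 × (300 − 272) = 112.

Deadweight loss = 112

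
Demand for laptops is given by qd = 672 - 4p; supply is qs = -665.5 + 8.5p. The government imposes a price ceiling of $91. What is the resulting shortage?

Equilibrium price would be p* = 107, so the ceiling at 91 binds.
At p = 91: qd = 672 − 4(91) = 308, qs = -665.5 + 8.5(91) = 108.
Shortage = 308 − 108 = 200.

Shortage = 200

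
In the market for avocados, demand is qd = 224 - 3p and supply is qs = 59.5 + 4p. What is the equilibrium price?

Set qd = qs: 224 - 3p = 59.5 + 4p.
164.5 = 7p, so p* = 23.5.
q* = 224 − 3(23.5) = 153.5.

p* = 23.5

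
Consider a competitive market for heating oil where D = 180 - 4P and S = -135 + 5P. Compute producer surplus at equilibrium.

Producer surplus = 160

Equilibrium: 180 - 4P = -135 + 5P gives P* = 35, Q* = 40.
Supply starts at P = 27 (where S = 0).
PS = ½(35 − 27)(40) = 160.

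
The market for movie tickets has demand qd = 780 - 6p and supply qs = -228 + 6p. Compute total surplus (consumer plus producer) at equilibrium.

Total surplus = 12696

Equilibrium: 780 - 6p = -228 + 6p gives p* = 84, q* = 276.
Demand choke price: p = 130; supply starts at p = 38.
CS = ½(130 − 84)(276) = 6348; PS = ½(84 − 38)(276) = 6348.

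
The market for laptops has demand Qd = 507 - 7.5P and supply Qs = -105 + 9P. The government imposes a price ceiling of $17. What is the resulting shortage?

Shortage = 331.5

Equilibrium price would be P* = 408/11, so the ceiling at 17 binds.
At P = 17: Qd = 507 − 7.5(17) = 379.5, Qs = -105 + 9(17) = 48.
Shortage = 379.5 − 48 = 331.5.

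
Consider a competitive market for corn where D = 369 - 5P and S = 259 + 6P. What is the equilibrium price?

Set D = S: 369 - 5P = 259 + 6P.
110 = 11P, so P* = 10.
Q* = 369 − 5(10) = 319.

P* = 10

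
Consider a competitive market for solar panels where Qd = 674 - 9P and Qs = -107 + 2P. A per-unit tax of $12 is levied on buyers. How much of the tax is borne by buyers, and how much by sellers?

Buyers bear 24/11, sellers bear 108/11

Pre-tax equilibrium: P* = 71, Q* = 35.
Tax on buyers shifts demand to Qd = 674 − 9(P + 12) = 566 - 9P.
566 - 9P = -107 + 2P gives seller price Ps = 673/11; buyers pay Pb = 673/11 + 12 = 805/11.
New quantity: Q = 674 − 9(805/11) = 169/11.
Buyer burden = 805/11 − 71 = 24/11; seller burden = 71 − 673/11 = 108/11.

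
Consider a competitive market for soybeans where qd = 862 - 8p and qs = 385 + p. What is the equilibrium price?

p* = 53

Set qd = qs: 862 - 8p = 385 + p.
477 = 9p, so p* = 53.
q* = 862 − 8(53) = 438.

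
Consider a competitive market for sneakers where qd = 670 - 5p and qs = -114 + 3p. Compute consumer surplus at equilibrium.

Equilibrium: 670 - 5p = -114 + 3p gives p* = 98, q* = 180.
Demand choke price (qd = 0): p = 134.
CS = ½(134 − 98)(180) = 3240.

Consumer surplus = 3240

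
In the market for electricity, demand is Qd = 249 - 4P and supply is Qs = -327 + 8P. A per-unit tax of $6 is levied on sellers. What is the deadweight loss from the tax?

Deadweight loss = 48

Pre-tax equilibrium: P* = 48, Q* = 57.
Tax on sellers shifts supply to Qs = -327 + 8(P − 6) = -375 + 8P.
249 - 4P = -375 + 8P gives buyer price Pb = 52; sellers receive Ps = 52 − 6 = 46.
New quantity: Q = 249 − 4(52) = 41.
DWL = ½ × 6 × (57 − 41) = 48.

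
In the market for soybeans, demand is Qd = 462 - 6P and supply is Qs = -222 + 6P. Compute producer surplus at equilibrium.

Producer surplus = 1200

Equilibrium: 462 - 6P = -222 + 6P gives P* = 57, Q* = 120.
Supply starts at P = 37 (where Qs = 0).
PS = ½(57 − 37)(120) = 1200.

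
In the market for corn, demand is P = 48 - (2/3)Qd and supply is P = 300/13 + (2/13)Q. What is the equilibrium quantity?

Q* = 30.375

Set the two price expressions equal: 48 - (2/3)Q = 300/13 + (2/13)Q.
324/13 = (32/39)Q, so Q* = 30.375.
P* = 48 − (2/3)(30.375) = 27.75.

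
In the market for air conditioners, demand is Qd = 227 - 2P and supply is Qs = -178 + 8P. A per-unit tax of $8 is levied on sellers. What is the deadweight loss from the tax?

Pre-tax equilibrium: P* = 40.5, Q* = 146.
Tax on sellers shifts supply to Qs = -178 + 8(P − 8) = -242 + 8P.
227 - 2P = -242 + 8P gives buyer price Pb = 46.9; sellers receive Ps = 46.9 − 8 = 38.9.
New quantity: Q = 227 − 2(46.9) = 133.2.
DWL = ½ × 8 × (146 − 133.2) = 51.2.

Deadweight loss = 51.2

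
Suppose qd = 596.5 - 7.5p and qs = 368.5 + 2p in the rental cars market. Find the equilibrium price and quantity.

Set qd = qs: 596.5 - 7.5p = 368.5 + 2p.
228 = 9.5p, so p* = 24.
q* = 596.5 − 7.5(24) = 416.5.

p* = 24, q* = 416.5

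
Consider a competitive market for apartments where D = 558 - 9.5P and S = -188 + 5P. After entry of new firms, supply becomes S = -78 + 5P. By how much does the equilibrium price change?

ΔP = -220/29

Original equilibrium: P* = 1492/29, Q* = 2008/29.
New equilibrium: 558 - 9.5P = -78 + 5P, so 636 = 14.5P and P' = 1272/29; Q' = 558 − 9.5(1272/29) = 4098/29.
Change in price: 1272/29 − 1492/29 = -220/29.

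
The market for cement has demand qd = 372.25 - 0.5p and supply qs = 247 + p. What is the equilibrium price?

p* = 83.5

Set qd = qs: 372.25 - 0.5p = 247 + p.
125.25 = 1.5p, so p* = 83.5.
q* = 372.25 − 0.5(83.5) = 330.5.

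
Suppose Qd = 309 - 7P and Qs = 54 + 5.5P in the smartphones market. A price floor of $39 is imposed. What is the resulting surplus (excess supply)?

Surplus = 232.5

Equilibrium price would be P* = 20.4, so the floor at 39 binds.
At P = 39: Qd = 36, Qs = 268.5.
Surplus = 268.5 − 36 = 232.5.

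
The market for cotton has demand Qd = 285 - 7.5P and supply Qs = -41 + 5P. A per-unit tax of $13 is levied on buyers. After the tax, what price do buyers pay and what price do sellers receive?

Buyers pay $31.28, sellers receive $18.28

Pre-tax equilibrium: P* = 26.08, Q* = 89.4.
Tax on buyers shifts demand to Qd = 285 − 7.5(P + 13) = 187.5 - 7.5P.
187.5 - 7.5P = -41 + 5P gives seller price Ps = 18.28; buyers pay Pb = 18.28 + 13 = 31.28.
New quantity: Q = 285 − 7.5(31.28) = 50.4.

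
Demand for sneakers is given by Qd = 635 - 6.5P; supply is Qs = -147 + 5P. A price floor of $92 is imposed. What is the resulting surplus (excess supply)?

Surplus = 276

Equilibrium price would be P* = 68, so the floor at 92 binds.
At P = 92: Qd = 37, Qs = 313.
Surplus = 313 − 37 = 276.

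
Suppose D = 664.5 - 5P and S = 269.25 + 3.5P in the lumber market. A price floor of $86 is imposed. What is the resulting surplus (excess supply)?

Equilibrium price would be P* = 46.5, so the floor at 86 binds.
At P = 86: D = 234.5, S = 570.25.
Surplus = 570.25 − 234.5 = 335.75.

Surplus = 335.75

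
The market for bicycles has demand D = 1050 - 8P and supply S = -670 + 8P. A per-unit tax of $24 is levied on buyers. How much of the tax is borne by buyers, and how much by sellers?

Buyers bear $12, sellers bear $12

Pre-tax equilibrium: P* = 107.5, Q* = 190.
Tax on buyers shifts demand to D = 1050 − 8(P + 24) = 858 - 8P.
858 - 8P = -670 + 8P gives seller price Ps = 95.5; buyers pay Pb = 95.5 + 24 = 119.5.
New quantity: Q = 1050 − 8(119.5) = 94.
Buyer burden = 119.5 − 107.5 = 12; seller burden = 107.5 − 95.5 = 12.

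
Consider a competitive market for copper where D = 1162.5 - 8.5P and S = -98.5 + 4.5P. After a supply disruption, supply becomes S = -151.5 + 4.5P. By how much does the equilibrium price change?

Original equilibrium: P* = 97, Q* = 338.
New equilibrium: 1162.5 - 8.5P = -151.5 + 4.5P, so 1314 = 13P and P' = 1314/13; Q' = 1162.5 − 8.5(1314/13) = 7887/26.
Change in price: 1314/13 − 97 = 53/13.

ΔP = 53/13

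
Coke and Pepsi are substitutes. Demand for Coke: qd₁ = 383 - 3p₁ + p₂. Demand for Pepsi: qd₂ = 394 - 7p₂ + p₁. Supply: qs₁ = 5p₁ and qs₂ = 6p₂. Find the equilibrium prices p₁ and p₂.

p₁ = 5373/103, p₂ = 3535/103

Market 1: 383 - 3p₁ + p₂ = 5p₁ → 8p₁ - p₂ = 383.
Market 2: 13p₂ - p₁ = 394.
Eliminating p₂: 13×(1) + 1×(2) gives 103p₁ = 5373, so p₁ = 5373/103.
Back-substitute into (2): p₂ = (394 + 1×5373/103) / 13 = 3535/103.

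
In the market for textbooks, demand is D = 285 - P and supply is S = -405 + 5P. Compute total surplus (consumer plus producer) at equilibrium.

Total surplus = 17340

Equilibrium: 285 - P = -405 + 5P gives P* = 115, Q* = 170.
Demand choke price: P = 285; supply starts at P = 81.
CS = ½(285 − 115)(170) = 14450; PS = ½(115 − 81)(170) = 2890.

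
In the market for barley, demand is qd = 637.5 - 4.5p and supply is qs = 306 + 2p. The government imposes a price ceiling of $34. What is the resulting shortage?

Shortage = 110.5

Equilibrium price would be p* = 51, so the ceiling at 34 binds.
At p = 34: qd = 637.5 − 4.5(34) = 484.5, qs = 306 + 2(34) = 374.
Shortage = 484.5 − 374 = 110.5.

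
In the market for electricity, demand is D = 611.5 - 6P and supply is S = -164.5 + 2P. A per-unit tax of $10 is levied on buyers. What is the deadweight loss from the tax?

Pre-tax equilibrium: P* = 97, Q* = 29.5.
Tax on buyers shifts demand to D = 611.5 − 6(P + 10) = 551.5 - 6P.
551.5 - 6P = -164.5 + 2P gives seller price Ps = 89.5; buyers pay Pb = 89.5 + 10 = 99.5.
New quantity: Q = 611.5 − 6(99.5) = 14.5.
DWL = ½ × 10 × (29.5 − 14.5) = 75.

Deadweight loss = 75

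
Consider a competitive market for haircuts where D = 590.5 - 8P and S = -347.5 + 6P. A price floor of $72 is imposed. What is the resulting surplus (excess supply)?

Equilibrium price would be P* = 67, so the floor at 72 binds.
At P = 72: D = 14.5, S = 84.5.
Surplus = 84.5 − 14.5 = 70.

Surplus = 70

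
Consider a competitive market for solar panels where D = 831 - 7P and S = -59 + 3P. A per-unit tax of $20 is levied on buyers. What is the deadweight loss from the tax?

Deadweight loss = 420

Pre-tax equilibrium: P* = 89, Q* = 208.
Tax on buyers shifts demand to D = 831 − 7(P + 20) = 691 - 7P.
691 - 7P = -59 + 3P gives seller price Ps = 75; buyers pay Pb = 75 + 20 = 95.
New quantity: Q = 831 − 7(95) = 166.
DWL = ½ × 20 × (208 − 166) = 420.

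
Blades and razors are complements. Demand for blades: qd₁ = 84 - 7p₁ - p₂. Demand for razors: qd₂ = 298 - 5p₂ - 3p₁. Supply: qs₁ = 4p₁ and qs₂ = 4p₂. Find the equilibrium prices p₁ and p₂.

Market 1: 84 - 7p₁ - p₂ = 4p₁ → 11p₁ + p₂ = 84.
Market 2: 9p₂ + 3p₁ = 298.
Eliminating p₂: 9×(1) − 1×(2) gives 96p₁ = 458, so p₁ = 229/48.
Back-substitute into (2): p₂ = (298 − 3×229/48) / 9 = 1513/48.

p₁ = 229/48, p₂ = 1513/48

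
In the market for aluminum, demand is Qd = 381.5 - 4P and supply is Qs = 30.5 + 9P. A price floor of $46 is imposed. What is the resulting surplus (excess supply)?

Equilibrium price would be P* = 27, so the floor at 46 binds.
At P = 46: Qd = 197.5, Qs = 444.5.
Surplus = 444.5 − 197.5 = 247.

Surplus = 247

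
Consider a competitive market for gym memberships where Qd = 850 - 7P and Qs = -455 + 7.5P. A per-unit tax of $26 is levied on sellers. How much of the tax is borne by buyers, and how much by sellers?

Buyers bear 390/29, sellers bear 364/29

Pre-tax equilibrium: P* = 90, Q* = 220.
Tax on sellers shifts supply to Qs = -455 + 7.5(P − 26) = -650 + 7.5P.
850 - 7P = -650 + 7.5P gives buyer price Pb = 3000/29; sellers receive Ps = 3000/29 − 26 = 2246/29.
New quantity: Q = 850 − 7(3000/29) = 3650/29.
Buyer burden = 3000/29 − 90 = 390/29; seller burden = 90 − 2246/29 = 364/29.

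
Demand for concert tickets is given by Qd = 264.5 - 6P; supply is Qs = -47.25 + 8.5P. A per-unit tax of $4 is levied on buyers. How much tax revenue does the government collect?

Pre-tax equilibrium: P* = 21.5, Q* = 135.5.
Tax on buyers shifts demand to Qd = 264.5 − 6(P + 4) = 240.5 - 6P.
240.5 - 6P = -47.25 + 8.5P gives seller price Ps = 1151/58; buyers pay Pb = 1151/58 + 4 = 1383/58.
New quantity: Q = 264.5 − 6(1383/58) = 7043/58.
Revenue = 4 × 7043/58 = 14086/29.

Tax revenue = 14086/29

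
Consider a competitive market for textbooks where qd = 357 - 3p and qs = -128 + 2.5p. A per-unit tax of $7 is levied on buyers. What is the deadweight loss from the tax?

Pre-tax equilibrium: p* = 970/11, q* = 1017/11.
Tax on buyers shifts demand to qd = 357 − 3(p + 7) = 336 - 3p.
336 - 3p = -128 + 2.5p gives seller price ps = 928/11; buyers pay pb = 928/11 + 7 = 1005/11.
New quantity: q = 357 − 3(1005/11) = 912/11.
DWL = ½ × 7 × (1017/11 − 912/11) = 735/22.

Deadweight loss = 735/22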